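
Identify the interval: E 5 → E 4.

P8

Descending from E5 to E4 is the same interval as ascending E4 to E5.
E to E is the same letter name, plus an octave: an octave.
E4 to E5 is 12 semitones, matching the perfect octave exactly, so the quality is perfect.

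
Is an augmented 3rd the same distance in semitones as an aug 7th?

No

An augmented third is 5 semitones but an augmented seventh is 12 semitones — different sizes.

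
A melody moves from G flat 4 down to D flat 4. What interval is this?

P4

Descending from Gb4 to Db4 is the same interval as ascending Db4 to Gb4.
D to G spans four letter names (D-E-F-G) — that makes it a fourth of some quality.
Counting semitones, Db4→Gb4 is 5, which is the perfect fourth.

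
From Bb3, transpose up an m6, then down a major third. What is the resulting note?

A minor sixth up from Bb3 is Gb4.
A major third down from Gb4 is Ebb4.

Ebb4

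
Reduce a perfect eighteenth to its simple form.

Each octave removed subtracts seven from the number: 18 − 14 = 4.
So a perfect eighteenth is 2 octaves plus a perfect fourth. The quality is unchanged.

perfect fourth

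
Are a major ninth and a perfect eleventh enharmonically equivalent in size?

No

A major ninth spans 14 semitones; a perfect eleventh spans 17 semitones. They differ by 3.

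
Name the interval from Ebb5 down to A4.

Descending from Ebb5 to A4 is the same interval as ascending A4 to Ebb5.
A to E spans five letter names (A-B-C-D-E), so the interval is some kind of fifth.
The perfect fifth is 7 semitones; here we have 5, two semitones narrower: doubly diminished.

doubly diminished fifth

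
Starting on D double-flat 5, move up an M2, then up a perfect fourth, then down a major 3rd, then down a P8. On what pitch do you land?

Dbb5 up a major second → Ebb5 (2 semitones).
A perfect fourth up from Ebb5 is Abb5.
A major third down from Abb5 is Fbb5.
A perfect octave down from Fbb5 is Fbb4.

F double-flat 4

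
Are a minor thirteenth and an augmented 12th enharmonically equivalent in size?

A minor thirteenth = 20 semitones = an augmented twelfth; enharmonically equal.

Yes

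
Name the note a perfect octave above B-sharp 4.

An octave keeps the letter name B, an octave up from B.
A perfect octave is 12 semitones; 12 semitones up from B#4 gives B#5.

B-sharp 5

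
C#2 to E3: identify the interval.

minor tenth

C to E spans three letter names (C-D-E), plus an octave, so the interval is some kind of tenth.
C#2 to E3 is 15 semitones, a half step short of the major tenth (16), so this is minor.
(Equivalently, a compound minor third: a minor third plus an octave.)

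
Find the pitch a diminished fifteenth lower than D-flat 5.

D 3

A fifteenth keeps the letter name D, two octaves down from D.
A diminished fifteenth is 23 semitones; 23 semitones down from Db5 gives D3.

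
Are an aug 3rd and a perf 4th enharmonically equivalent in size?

An augmented third = 5 semitones = a perfect fourth; enharmonically equal.

Yes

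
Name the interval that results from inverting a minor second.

Inverted interval numbers add to nine, so a second pairs with a seventh (2 + 7 = 9).
Quality inverts too: minor becomes major. That makes the inversion a major seventh.

major 7th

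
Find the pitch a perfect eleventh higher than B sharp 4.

E sharp 6

Counting four letter names plus an octave up from B lands on E.
A perfect eleventh spans 17 semitones, so from B#4 the target pitch is E#6.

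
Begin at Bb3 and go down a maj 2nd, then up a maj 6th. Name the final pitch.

Bb3 down a major second → Ab3 (2 semitones).
Ab3 up a major sixth → F4 (9 semitones).

F4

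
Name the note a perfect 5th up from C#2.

G#2

Counting five letter names up from C lands on G.
A perfect fifth is 7 semitones; 7 semitones up from C#2 gives G#2.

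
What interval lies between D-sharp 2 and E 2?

D to E spans two letter names (D-E), so the interval is some kind of second.
At 1 semitone, D#2→E2 falls one short of a major second: minor.

minor 2nd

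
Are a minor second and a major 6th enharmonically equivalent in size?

A minor second is 1 semitone but a major sixth is 9 semitones — different sizes.

No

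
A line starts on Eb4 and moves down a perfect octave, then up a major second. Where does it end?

F3

Eb4 down a perfect octave → Eb3 (12 semitones).
A major second up from Eb3 is F3.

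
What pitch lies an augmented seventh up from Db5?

C#6

Counting seven letter names up from D lands on C.
An augmented seventh is 12 semitones; 12 semitones up from Db5 gives C#6.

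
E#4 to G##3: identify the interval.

minor sixth

Descending from E#4 to G##3 is the same interval as ascending G##3 to E#4.
G to E spans six letter names (G-A-B-C-D-E), so the interval is some kind of sixth.
G##3 to E#4 is 8 semitones, a half step short of the major sixth (9), so this is minor.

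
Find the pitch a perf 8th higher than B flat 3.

For an octave the letter name doesn't change: still B, an octave up.
A perfect octave spans 12 semitones, so from Bb3 the target pitch is Bb4.

B flat 4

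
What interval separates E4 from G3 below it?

major sixth

Descending from E4 to G3 is the same interval as ascending G3 to E4.
G to E spans six letter names (G-A-B-C-D-E): a sixth.
The major sixth spans 9 semitones, and G3 to E4 is exactly 9 semitones — so this is a major sixth.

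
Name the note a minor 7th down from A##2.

B##1

Counting seven letter names down from A lands on B.
A minor seventh spans 10 semitones, so from A##2 the target pitch is B##1.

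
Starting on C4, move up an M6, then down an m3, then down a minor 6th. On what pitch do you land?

A#3

A major sixth up from C4 is A4.
A4 down a minor third → F#4 (3 semitones).
F#4 down a minor sixth → A#3 (8 semitones).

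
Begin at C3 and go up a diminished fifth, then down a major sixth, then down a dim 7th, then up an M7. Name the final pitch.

B2

C3 up a diminished fifth → Gb3 (6 semitones).
Gb3 down a major sixth → Bbb2 (9 semitones).
Down a diminished seventh from Bbb2: C2 (9 semitones down).
A major seventh up from C2 is B2.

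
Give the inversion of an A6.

diminished 3rd

Inverted interval numbers add to nine, so a sixth pairs with a third (6 + 3 = 9).
Quality inverts too: augmented becomes diminished. That makes the inversion a diminished third.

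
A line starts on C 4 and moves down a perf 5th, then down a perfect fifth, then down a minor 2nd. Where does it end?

Down a perfect fifth from C4: F3 (7 semitones down).
A perfect fifth down from F3 is Bb2.
A minor second down from Bb2 is A2.

A 2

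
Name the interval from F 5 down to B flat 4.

Descending from F5 to Bb4 is the same interval as ascending Bb4 to F5.
B to F spans five letter names (B-C-D-E-F), so the interval is some kind of fifth.
The perfect fifth spans 7 semitones, and Bb4 to F5 is exactly 7 semitones — so this is a perfect fifth.

perfect 5th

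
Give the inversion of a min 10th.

First reduce the compound minor tenth to its simple form, a minor third.
Inverted interval numbers add to nine, so a third pairs with a sixth (3 + 6 = 9).
And minor becomes major under inversion, so we get a major sixth.

major sixth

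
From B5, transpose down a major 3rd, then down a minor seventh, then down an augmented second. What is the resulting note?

Down a major third from B5: G5 (4 semitones down).
Down a minor seventh from G5: A4 (10 semitones down).
An augmented second down from A4 is Gb4.

Gb4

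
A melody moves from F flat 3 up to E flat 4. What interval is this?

F to E spans seven letter names (F-G-A-B-C-D-E) — that makes it a seventh of some quality.
The major seventh spans 11 semitones, and Fb3 to Eb4 is exactly 11 semitones — so this is a major seventh.

major seventh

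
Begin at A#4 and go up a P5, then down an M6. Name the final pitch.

G#4

A#4 up a perfect fifth → E#5 (7 semitones).
Down a major sixth from E#5: G#4 (9 semitones down).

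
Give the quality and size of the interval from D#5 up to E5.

D to E spans two letter names (D-E), so the interval is some kind of second.
A major second would be 2 semitones, but D#5 to E5 is 1 — one semitone narrower, making it a minor second.

minor second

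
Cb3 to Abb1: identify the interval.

major tenth

Descending from Cb3 to Abb1 is the same interval as ascending Abb1 to Cb3.
A to C spans three letter names (A-B-C), plus an octave — that makes it a tenth of some quality.
Counting semitones, Abb1→Cb3 is 16, which is the major tenth.
(Equivalently, a compound major third: a major third plus an octave.)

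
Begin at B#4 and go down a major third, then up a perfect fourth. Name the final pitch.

C#5

Down a major third from B#4: G#4 (4 semitones down).
Up a perfect fourth from G#4: C#5 (5 semitones up).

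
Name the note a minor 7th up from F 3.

E flat 4

Seven letter names up from F: E.
Moving 10 semitones up from F3 (the size of a minor seventh) reaches Eb4.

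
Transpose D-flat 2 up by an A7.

C-sharp 3

Counting seven letter names up from D lands on C.
An augmented seventh is 12 semitones; 12 semitones up from Db2 gives C#3.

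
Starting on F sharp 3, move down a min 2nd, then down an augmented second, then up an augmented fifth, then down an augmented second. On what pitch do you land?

G 3

A minor second down from F#3 is E#3.
An augmented second down from E#3 is D3.
D3 up an augmented fifth → A#3 (8 semitones).
A#3 down an augmented second → G3 (3 semitones).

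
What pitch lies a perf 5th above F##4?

C##5

Five letter names up from F: C.
Moving 7 semitones up from F##4 (the size of a perfect fifth) reaches C##5.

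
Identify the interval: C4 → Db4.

C to D spans two letter names (C-D): a second.
C4 to Db4 is 1 semitone, a half step short of the major second (2), so this is minor.

minor second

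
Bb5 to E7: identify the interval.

B to E spans four letter names (B-C-D-E), plus an octave — that makes it an eleventh of some quality.
Bb5 to E7 spans 18 semitones — one semitone wider than the perfect eleventh (17) — giving an augmented eleventh.
(Equivalently, a compound augmented fourth: an augmented fourth plus an octave.)

augmented eleventh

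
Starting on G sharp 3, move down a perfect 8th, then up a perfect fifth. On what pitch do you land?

D sharp 3

Down a perfect octave from G#3: G#2 (12 semitones down).
Up a perfect fifth from G#2: D#3 (7 semitones up).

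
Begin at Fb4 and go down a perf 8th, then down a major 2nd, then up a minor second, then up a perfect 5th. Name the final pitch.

Down a perfect octave from Fb4: Fb3 (12 semitones down).
Fb3 down a major second → Ebb3 (2 semitones).
Up a minor second from Ebb3: Fbb3 (1 semitone up).
Fbb3 up a perfect fifth → Cbb4 (7 semitones).

Cbb4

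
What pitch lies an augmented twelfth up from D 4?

Five letters up from D (plus an octave) reaches A.
An augmented twelfth spans 20 semitones, so from D4 the target pitch is A#5.

A sharp 5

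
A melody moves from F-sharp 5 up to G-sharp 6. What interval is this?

major ninth

F to G spans two letter names (F-G), plus an octave: a ninth.
F#5 to G#6 is 14 semitones, matching the major ninth exactly, so the quality is major.
(Equivalently, a compound major second: a major second plus an octave.)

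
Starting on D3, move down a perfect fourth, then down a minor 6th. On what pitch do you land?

C#2

D3 down a perfect fourth → A2 (5 semitones).
A2 down a minor sixth → C#2 (8 semitones).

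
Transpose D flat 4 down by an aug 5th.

G double-flat 3

Five letter names down from D: G.
An augmented fifth is 8 semitones; 8 semitones down from Db4 gives Gbb3.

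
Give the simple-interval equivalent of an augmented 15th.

augmented 8th

Each octave removed subtracts seven from the number: 15 − 7 = 8.
That makes an augmented fifteenth a compound augmented octave — an octave plus an augmented octave.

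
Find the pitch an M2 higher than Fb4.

The second takes the letter from F up to G.
A major second spans 2 semitones, so from Fb4 the target pitch is Gb4.

Gb4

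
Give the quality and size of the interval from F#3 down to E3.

Descending from F#3 to E3 is the same interval as ascending E3 to F#3.
E to F spans two letter names (E-F): a second.
E3 to F#3 is 2 semitones, matching the major second exactly, so the quality is major.

major second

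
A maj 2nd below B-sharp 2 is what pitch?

A-sharp 2

Two letter names down from B: A.
A major second spans 2 semitones, so from B#2 the target pitch is A#2.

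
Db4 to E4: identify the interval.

D to E spans two letter names (D-E) — that makes it a second of some quality.
The major second is 2 semitones; here we have 3, one semitone wider: augmented.

augmented second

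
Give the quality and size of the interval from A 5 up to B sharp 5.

A to B spans two letter names (A-B) — that makes it a second of some quality.
A major second would be 2 semitones; A5 to B#5 is 3, one semitone wider, so the interval is augmented.

augmented second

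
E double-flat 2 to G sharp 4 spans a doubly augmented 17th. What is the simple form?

Subtracting seven from the interval number removes an octave: 17 − 14 = 3.
That makes a doubly augmented seventeenth a compound doubly augmented third — 2 octaves plus a doubly augmented third.

AA3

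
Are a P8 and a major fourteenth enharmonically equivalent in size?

A perfect octave is 12 semitones but a major fourteenth is 23 semitones — different sizes.

No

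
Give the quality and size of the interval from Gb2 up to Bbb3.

minor 10th

G to B spans three letter names (G-A-B), plus an octave — that makes it a tenth of some quality.
Gb2 to Bbb3 is 15 semitones, a half step short of the major tenth (16), so this is minor.
(Equivalently, a compound minor third: a minor third plus an octave.)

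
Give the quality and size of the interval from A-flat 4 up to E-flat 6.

perfect 12th

A to E spans five letter names (A-B-C-D-E), plus an octave: a twelfth.
The perfect twelfth spans 19 semitones, and Ab4 to Eb6 is exactly 19 semitones — so this is a perfect twelfth.
(Equivalently, a compound perfect fifth: a perfect fifth plus an octave.)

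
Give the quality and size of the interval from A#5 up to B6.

m9

A to B spans two letter names (A-B), plus an octave — that makes it a ninth of some quality.
A major ninth would be 14 semitones, but A#5 to B6 is 13 — one semitone narrower, making it a minor ninth.
(Equivalently, a compound minor second: a minor second plus an octave.)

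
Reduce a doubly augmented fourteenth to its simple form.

AA7

Each octave removed subtracts seven from the number: 14 − 7 = 7.
Quality carries through unchanged, so the simple form is a doubly augmented seventh.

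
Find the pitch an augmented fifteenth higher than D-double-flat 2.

A fifteenth keeps the letter name D, two octaves up from D.
An augmented fifteenth spans 25 semitones, so from Dbb2 the target pitch is Db4.

D-flat 4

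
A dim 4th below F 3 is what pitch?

C-sharp 3

The fourth takes the letter from F down to C.
Moving 4 semitones down from F3 (the size of a diminished fourth) reaches C#3.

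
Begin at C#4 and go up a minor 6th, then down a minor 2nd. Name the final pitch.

C#4 up a minor sixth → A4 (8 semitones).
Down a minor second from A4: G#4 (1 semitone down).

G#4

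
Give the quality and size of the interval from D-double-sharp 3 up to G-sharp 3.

D to G spans four letter names (D-E-F-G) — that makes it a fourth of some quality.
The perfect fourth is 5 semitones; here we have 4, one semitone narrower: diminished.

diminished fourth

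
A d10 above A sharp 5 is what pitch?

The tenth's letter: A up three letter names plus an octave → C.
A diminished tenth spans 14 semitones, so from A#5 the target pitch is C7.

C 7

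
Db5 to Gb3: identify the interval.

Descending from Db5 to Gb3 is the same interval as ascending Gb3 to Db5.
G to D spans five letter names (G-A-B-C-D), plus an octave: a twelfth.
The perfect twelfth spans 19 semitones, and Gb3 to Db5 is exactly 19 semitones — so this is a perfect twelfth.
(Equivalently, a compound perfect fifth: a perfect fifth plus an octave.)

perfect twelfth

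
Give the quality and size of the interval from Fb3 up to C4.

augmented fifth

F to C spans five letter names (F-G-A-B-C), so the interval is some kind of fifth.
Fb3 to C4 spans 8 semitones — one semitone wider than the perfect fifth (7) — giving an augmented fifth.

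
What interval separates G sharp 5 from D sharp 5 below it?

Descending from G#5 to D#5 is the same interval as ascending D#5 to G#5.
D to G spans four letter names (D-E-F-G): a fourth.
The perfect fourth spans 5 semitones, and D#5 to G#5 is exactly 5 semitones — so this is a perfect fourth.

perfect fourth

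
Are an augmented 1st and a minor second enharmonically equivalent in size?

An augmented unison spans 1 semitone, and a minor second also spans 1 semitone — they're enharmonic.

Yes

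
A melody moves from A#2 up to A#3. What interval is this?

A to A is the same letter name, plus an octave — that makes it an octave of some quality.
A#2 to A#3 is 12 semitones, matching the perfect octave exactly, so the quality is perfect.

P8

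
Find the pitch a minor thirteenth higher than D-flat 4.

Counting six letter names plus an octave up from D lands on B.
A minor thirteenth is 20 semitones; 20 semitones up from Db4 gives Bbb5.

B-double-flat 5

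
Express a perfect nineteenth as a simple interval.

Subtracting seven from the interval number removes an octave: 19 − 14 = 5.
Quality carries through unchanged, so the simple form is a perfect fifth.

perfect fifth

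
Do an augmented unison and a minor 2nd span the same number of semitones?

Yes

An augmented unison spans 1 semitone, and a minor second also spans 1 semitone — they're enharmonic.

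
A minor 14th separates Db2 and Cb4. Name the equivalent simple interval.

m7

Each octave removed subtracts seven from the number: 14 − 7 = 7.
That makes a minor fourteenth a compound minor seventh — an octave plus a minor seventh.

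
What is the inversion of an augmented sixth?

d3

The rule of nine gives the new number: 9 − 6 = 3, so a sixth becomes a third.
The quality also flips — augmented becomes diminished — giving a diminished third.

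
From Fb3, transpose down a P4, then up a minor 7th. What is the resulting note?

Fb3 down a perfect fourth → Cb3 (5 semitones).
Cb3 up a minor seventh → Bbb3 (10 semitones).

Bbb3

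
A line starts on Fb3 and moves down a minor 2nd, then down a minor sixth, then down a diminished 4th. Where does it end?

D#2

A minor second down from Fb3 is Eb3.
A minor sixth down from Eb3 is G2.
G2 down a diminished fourth → D#2 (4 semitones).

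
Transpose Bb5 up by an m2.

Counting two letter names up from B lands on C.
A minor second is 1 semitone; 1 semitone up from Bb5 gives Cb6.

Cb6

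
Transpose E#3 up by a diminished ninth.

The ninth's letter: E up two letter names plus an octave → F.
A diminished ninth is 12 semitones; 12 semitones up from E#3 gives F4.

F4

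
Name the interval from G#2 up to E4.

G to E spans six letter names (G-A-B-C-D-E), plus an octave — that makes it a thirteenth of some quality.
A major thirteenth would be 21 semitones, but G#2 to E4 is 20 — one semitone narrower, making it a minor thirteenth.
(Equivalently, a compound minor sixth: a minor sixth plus an octave.)

minor thirteenth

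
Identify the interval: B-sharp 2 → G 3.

diminished 6th

B to G spans six letter names (B-C-D-E-F-G) — that makes it a sixth of some quality.
A major sixth would be 9 semitones; B#2 to G3 is 7, two semitones narrower, so the interval is diminished.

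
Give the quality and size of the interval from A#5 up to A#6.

A to A is the same letter name, plus an octave, so the interval is some kind of octave.
The perfect octave spans 12 semitones, and A#5 to A#6 is exactly 12 semitones — so this is a perfect octave.

perfect octave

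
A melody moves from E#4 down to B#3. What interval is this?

perfect fourth

Descending from E#4 to B#3 is the same interval as ascending B#3 to E#4.
B to E spans four letter names (B-C-D-E): a fourth.
Counting semitones, B#3→E#4 is 5, which is the perfect fourth.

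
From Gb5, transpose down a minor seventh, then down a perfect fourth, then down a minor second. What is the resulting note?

D4

Down a minor seventh from Gb5: Ab4 (10 semitones down).
Down a perfect fourth from Ab4: Eb4 (5 semitones down).
A minor second down from Eb4 is D4.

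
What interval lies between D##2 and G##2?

perfect fourth

D to G spans four letter names (D-E-F-G) — that makes it a fourth of some quality.
D##2 to G##2 is 5 semitones, matching the perfect fourth exactly, so the quality is perfect.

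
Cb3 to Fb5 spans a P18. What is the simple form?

perfect 4th

Each octave removed subtracts seven from the number: 18 − 14 = 4.
Quality carries through unchanged, so the simple form is a perfect fourth.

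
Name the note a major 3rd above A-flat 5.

The third takes the letter from A up to C.
A major third is 4 semitones; 4 semitones up from Ab5 gives C6.

C 6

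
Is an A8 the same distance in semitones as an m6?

An augmented octave spans 13 semitones; a minor sixth spans 8 semitones. They differ by 5.

No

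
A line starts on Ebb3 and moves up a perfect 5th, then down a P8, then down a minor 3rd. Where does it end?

Up a perfect fifth from Ebb3: Bbb3 (7 semitones up).
Down a perfect octave from Bbb3: Bbb2 (12 semitones down).
Down a minor third from Bbb2: Gb2 (3 semitones down).

Gb2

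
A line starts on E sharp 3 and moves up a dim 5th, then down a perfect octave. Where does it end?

A diminished fifth up from E#3 is B3.
B3 down a perfect octave → B2 (12 semitones).

B 2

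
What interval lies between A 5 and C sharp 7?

A to C spans three letter names (A-B-C), plus an octave: a tenth.
Counting semitones, A5→C#7 is 16, which is the major tenth.
(Equivalently, a compound major third: a major third plus an octave.)

major tenth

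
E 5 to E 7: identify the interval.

P15

E to E is the same letter name, plus 2 octaves, so the interval is some kind of fifteenth.
Counting semitones, E5→E7 is 24, which is the perfect fifteenth.
(Equivalently, a compound perfect octave: a perfect octave plus an octave.)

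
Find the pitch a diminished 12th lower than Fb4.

Counting five letter names plus an octave down from F lands on B.
A diminished twelfth is 18 semitones; 18 semitones down from Fb4 gives Bb2.

Bb2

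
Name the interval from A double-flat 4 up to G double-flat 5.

minor seventh

A to G spans seven letter names (A-B-C-D-E-F-G) — that makes it a seventh of some quality.
A major seventh would be 11 semitones, but Abb4 to Gbb5 is 10 — one semitone narrower, making it a minor seventh.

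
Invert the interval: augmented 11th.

First reduce the compound augmented eleventh to its simple form, an augmented fourth.
Interval numbers invert to sum to nine: 4 + 5 = 9, so a fourth inverts to a fifth.
And augmented becomes diminished under inversion, so we get a diminished fifth.

d5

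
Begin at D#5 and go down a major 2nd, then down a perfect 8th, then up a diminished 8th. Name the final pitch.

D#5 down a major second → C#5 (2 semitones).
A perfect octave down from C#5 is C#4.
Up a diminished octave from C#4: C5 (11 semitones up).

C5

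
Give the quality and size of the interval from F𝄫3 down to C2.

doubly diminished eleventh

Descending from Fbb3 to C2 is the same interval as ascending C2 to Fbb3.
C to F spans four letter names (C-D-E-F), plus an octave: an eleventh.
A perfect eleventh would be 17 semitones; C2 to Fbb3 is 15, two semitones narrower, so the interval is doubly diminished.
(Equivalently, a compound doubly diminished fourth: a doubly diminished fourth plus an octave.)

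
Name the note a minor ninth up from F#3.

G4

Counting two letter names plus an octave up from F lands on G.
A minor ninth spans 13 semitones, so from F#3 the target pitch is G4.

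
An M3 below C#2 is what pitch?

The third takes the letter from C down to A.
Moving 4 semitones down from C#2 (the size of a major third) reaches A1.

A1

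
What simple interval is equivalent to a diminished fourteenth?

diminished seventh

Take out an octave (7 from the number): 14 − 7 = 7.
Quality carries through unchanged, so the simple form is a diminished seventh.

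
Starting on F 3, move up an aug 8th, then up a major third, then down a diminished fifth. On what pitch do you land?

An augmented octave up from F3 is F#4.
Up a major third from F#4: A#4 (4 semitones up).
Down a diminished fifth from A#4: D##4 (6 semitones down).

D double-sharp 4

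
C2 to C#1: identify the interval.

diminished octave

Descending from C2 to C#1 is the same interval as ascending C#1 to C2.
C to C is the same letter name, plus an octave: an octave.
A perfect octave would be 12 semitones; C#1 to C2 is 11, one semitone narrower, so the interval is diminished.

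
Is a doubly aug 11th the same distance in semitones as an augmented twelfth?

A doubly augmented eleventh is 19 semitones but an augmented twelfth is 20 semitones — different sizes.

No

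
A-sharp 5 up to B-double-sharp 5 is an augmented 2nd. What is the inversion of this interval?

d7

Interval numbers invert to sum to nine: 2 + 7 = 9, so a second inverts to a seventh.
Quality inverts too: augmented becomes diminished. That makes the inversion a diminished seventh.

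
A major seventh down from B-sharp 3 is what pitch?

C-sharp 3

Counting seven letter names down from B lands on C.
A major seventh spans 11 semitones, so from B#3 the target pitch is C#3.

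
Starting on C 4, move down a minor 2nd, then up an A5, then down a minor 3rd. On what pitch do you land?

D double-sharp 4

Down a minor second from C4: B3 (1 semitone down).
Up an augmented fifth from B3: F##4 (8 semitones up).
Down a minor third from F##4: D##4 (3 semitones down).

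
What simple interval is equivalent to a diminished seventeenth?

diminished 3rd

Take out 2 octaves (14 from the number): 17 − 14 = 3.
Quality carries through unchanged, so the simple form is a diminished third.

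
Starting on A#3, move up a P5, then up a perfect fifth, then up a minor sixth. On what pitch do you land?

Up a perfect fifth from A#3: E#4 (7 semitones up).
Up a perfect fifth from E#4: B#4 (7 semitones up).
Up a minor sixth from B#4: G#5 (8 semitones up).

G#5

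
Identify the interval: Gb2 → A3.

G to A spans two letter names (G-A), plus an octave — that makes it a ninth of some quality.
A major ninth would be 14 semitones; Gb2 to A3 is 15, one semitone wider, so the interval is augmented.
(Equivalently, a compound augmented second: an augmented second plus an octave.)

augmented 9th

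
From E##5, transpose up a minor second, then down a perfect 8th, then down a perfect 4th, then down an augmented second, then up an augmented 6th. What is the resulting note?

Up a minor second from E##5: F##5 (1 semitone up).
A perfect octave down from F##5 is F##4.
Down a perfect fourth from F##4: C##4 (5 semitones down).
Down an augmented second from C##4: B3 (3 semitones down).
B3 up an augmented sixth → G##4 (10 semitones).

G##4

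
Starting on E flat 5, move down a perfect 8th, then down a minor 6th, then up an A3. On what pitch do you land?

Eb5 down a perfect octave → Eb4 (12 semitones).
Eb4 down a minor sixth → G3 (8 semitones).
An augmented third up from G3 is B#3.

B sharp 3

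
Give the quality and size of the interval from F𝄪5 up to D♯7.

minor thirteenth

F to D spans six letter names (F-G-A-B-C-D), plus an octave: a thirteenth.
F##5 to D#7 is 20 semitones, a half step short of the major thirteenth (21), so this is minor.
(Equivalently, a compound minor sixth: a minor sixth plus an octave.)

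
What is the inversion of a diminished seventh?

augmented second

Inverted interval numbers add to nine, so a seventh pairs with a second (7 + 2 = 9).
And diminished becomes augmented under inversion, so we get an augmented second.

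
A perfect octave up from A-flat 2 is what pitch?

A-flat 3

For an octave the letter name doesn't change: still A, an octave up.
A perfect octave is 12 semitones; 12 semitones up from Ab2 gives Ab3.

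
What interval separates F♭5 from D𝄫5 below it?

Descending from Fb5 to Dbb5 is the same interval as ascending Dbb5 to Fb5.
D to F spans three letter names (D-E-F): a third.
The major third spans 4 semitones, and Dbb5 to Fb5 is exactly 4 semitones — so this is a major third.

major third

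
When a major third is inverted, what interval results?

minor sixth

Inverted interval numbers add to nine, so a third pairs with a sixth (3 + 6 = 9).
Quality inverts too: major becomes minor. That makes the inversion a minor sixth.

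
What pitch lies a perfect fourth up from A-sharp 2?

The fourth takes the letter from A up to D.
Moving 5 semitones up from A#2 (the size of a perfect fourth) reaches D#3.

D-sharp 3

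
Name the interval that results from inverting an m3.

Interval numbers invert to sum to nine: 3 + 6 = 9, so a third inverts to a sixth.
Quality inverts too: minor becomes major. That makes the inversion a major sixth.

major sixth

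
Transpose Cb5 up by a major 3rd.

Counting three letter names up from C lands on E.
Moving 4 semitones up from Cb5 (the size of a major third) reaches Eb5.

Eb5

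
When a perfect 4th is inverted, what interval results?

perfect fifth

Interval numbers invert to sum to nine: 4 + 5 = 9, so a fourth inverts to a fifth.
The quality also flips — perfect stays perfect — giving a perfect fifth.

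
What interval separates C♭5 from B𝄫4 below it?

Descending from Cb5 to Bbb4 is the same interval as ascending Bbb4 to Cb5.
B to C spans two letter names (B-C): a second.
The major second spans 2 semitones, and Bbb4 to Cb5 is exactly 2 semitones — so this is a major second.

major 2nd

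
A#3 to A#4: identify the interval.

perfect octave

A to A is the same letter name, plus an octave: an octave.
Counting semitones, A#3→A#4 is 12, which is the perfect octave.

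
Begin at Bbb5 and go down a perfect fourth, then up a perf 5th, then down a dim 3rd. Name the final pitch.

A5

Bbb5 down a perfect fourth → Fb5 (5 semitones).
Up a perfect fifth from Fb5: Cb6 (7 semitones up).
Down a diminished third from Cb6: A5 (2 semitones down).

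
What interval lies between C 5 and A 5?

major sixth

C to A spans six letter names (C-D-E-F-G-A), so the interval is some kind of sixth.
Counting semitones, C5→A5 is 9, which is the major sixth.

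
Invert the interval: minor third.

Inverted interval numbers add to nine, so a third pairs with a sixth (3 + 6 = 9).
The quality also flips — minor becomes major — giving a major sixth.

major sixth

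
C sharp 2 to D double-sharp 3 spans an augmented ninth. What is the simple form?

augmented second

Take out an octave (7 from the number): 9 − 7 = 2.
That makes an augmented ninth a compound augmented second — an octave plus an augmented second.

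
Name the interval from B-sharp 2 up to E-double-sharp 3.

A4

B to E spans four letter names (B-C-D-E): a fourth.
The perfect fourth is 5 semitones; here we have 6, one semitone wider: augmented.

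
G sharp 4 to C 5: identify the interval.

diminished fourth

G to C spans four letter names (G-A-B-C) — that makes it a fourth of some quality.
G#4 to C5 spans 4 semitones — one semitone narrower than the perfect fourth (5) — giving a diminished fourth.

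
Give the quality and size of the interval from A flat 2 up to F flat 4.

A to F spans six letter names (A-B-C-D-E-F), plus an octave — that makes it a thirteenth of some quality.
A major thirteenth would be 21 semitones, but Ab2 to Fb4 is 20 — one semitone narrower, making it a minor thirteenth.
(Equivalently, a compound minor sixth: a minor sixth plus an octave.)

minor thirteenth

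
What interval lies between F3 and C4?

perfect 5th

F to C spans five letter names (F-G-A-B-C), so the interval is some kind of fifth.
The perfect fifth spans 7 semitones, and F3 to C4 is exactly 7 semitones — so this is a perfect fifth.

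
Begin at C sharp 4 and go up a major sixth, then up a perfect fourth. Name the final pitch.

A major sixth up from C#4 is A#4.
A perfect fourth up from A#4 is D#5.

D sharp 5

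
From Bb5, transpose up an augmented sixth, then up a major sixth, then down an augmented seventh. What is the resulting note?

F6

Up an augmented sixth from Bb5: G#6 (10 semitones up).
Up a major sixth from G#6: E#7 (9 semitones up).
Down an augmented seventh from E#7: F6 (12 semitones down).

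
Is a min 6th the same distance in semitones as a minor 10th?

No

8 semitones (minor sixth) vs 15 semitones (minor tenth): not equal.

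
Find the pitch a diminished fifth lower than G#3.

Five letter names down from G: C.
A diminished fifth spans 6 semitones, so from G#3 the target pitch is C##3.

C##3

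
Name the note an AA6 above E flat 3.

C double-sharp 4

Six letter names up from E: C.
A doubly augmented sixth is 11 semitones; 11 semitones up from Eb3 gives C##4.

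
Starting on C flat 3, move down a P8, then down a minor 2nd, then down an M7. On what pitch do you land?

C flat 1

A perfect octave down from Cb3 is Cb2.
A minor second down from Cb2 is Bb1.
Down a major seventh from Bb1: Cb1 (11 semitones down).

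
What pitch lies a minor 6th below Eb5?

Counting six letter names down from E lands on G.
A minor sixth spans 8 semitones, so from Eb5 the target pitch is G4.

G4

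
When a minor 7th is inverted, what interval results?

Inverted interval numbers add to nine, so a seventh pairs with a second (7 + 2 = 9).
Quality inverts too: minor becomes major. That makes the inversion a major second.

major 2nd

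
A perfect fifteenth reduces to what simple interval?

Each octave removed subtracts seven from the number: 15 − 7 = 8.
That makes a perfect fifteenth a compound perfect octave — an octave plus a perfect octave.

perfect 8th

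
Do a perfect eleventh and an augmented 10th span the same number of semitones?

Yes

A perfect eleventh spans 17 semitones, and an augmented tenth also spans 17 semitones — they're enharmonic.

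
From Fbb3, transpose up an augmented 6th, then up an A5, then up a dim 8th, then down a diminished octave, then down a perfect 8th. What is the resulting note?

Up an augmented sixth from Fbb3: Db4 (10 semitones up).
Db4 up an augmented fifth → A4 (8 semitones).
A diminished octave up from A4 is Ab5.
Ab5 down a diminished octave → A4 (11 semitones).
Down a perfect octave from A4: A3 (12 semitones down).

A3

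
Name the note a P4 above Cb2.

Four letter names up from C: F.
A perfect fourth is 5 semitones; 5 semitones up from Cb2 gives Fb2.

Fb2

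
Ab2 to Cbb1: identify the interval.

Descending from Ab2 to Cbb1 is the same interval as ascending Cbb1 to Ab2.
C to A spans six letter names (C-D-E-F-G-A), plus an octave: a thirteenth.
Cbb1 to Ab2 spans 22 semitones — one semitone wider than the major thirteenth (21) — giving an augmented thirteenth.
(Equivalently, a compound augmented sixth: an augmented sixth plus an octave.)

augmented thirteenth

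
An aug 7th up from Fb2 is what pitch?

E3

Seven letter names up from F: E.
An augmented seventh is 12 semitones; 12 semitones up from Fb2 gives E3.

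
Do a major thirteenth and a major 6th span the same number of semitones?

No

A major thirteenth spans 21 semitones; a major sixth spans 9 semitones. They differ by 12.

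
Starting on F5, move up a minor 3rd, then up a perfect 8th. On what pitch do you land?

Ab6

A minor third up from F5 is Ab5.
Up a perfect octave from Ab5: Ab6 (12 semitones up).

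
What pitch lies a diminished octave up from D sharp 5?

D 6

The letter stays D (same as the start), shifted an octave up.
Moving 11 semitones up from D#5 (the size of a diminished octave) reaches D6.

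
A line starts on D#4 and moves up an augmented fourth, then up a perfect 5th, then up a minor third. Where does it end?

F##5

D#4 up an augmented fourth → G##4 (6 semitones).
G##4 up a perfect fifth → D##5 (7 semitones).
D##5 up a minor third → F##5 (3 semitones).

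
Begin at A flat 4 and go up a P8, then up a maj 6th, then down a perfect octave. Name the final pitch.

F 5

Ab4 up a perfect octave → Ab5 (12 semitones).
Ab5 up a major sixth → F6 (9 semitones).
F6 down a perfect octave → F5 (12 semitones).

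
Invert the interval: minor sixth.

major 3rd

Interval numbers invert to sum to nine: 6 + 3 = 9, so a sixth inverts to a third.
The quality also flips — minor becomes major — giving a major third.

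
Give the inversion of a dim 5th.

A4

The rule of nine gives the new number: 9 − 5 = 4, so a fifth becomes a fourth.
And diminished becomes augmented under inversion, so we get an augmented fourth.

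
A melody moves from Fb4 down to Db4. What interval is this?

Descending from Fb4 to Db4 is the same interval as ascending Db4 to Fb4.
D to F spans three letter names (D-E-F): a third.
A major third would be 4 semitones, but Db4 to Fb4 is 3 — one semitone narrower, making it a minor third.

m3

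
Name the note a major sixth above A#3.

F##4

Counting six letter names up from A lands on F.
A major sixth spans 9 semitones, so from A#3 the target pitch is F##4.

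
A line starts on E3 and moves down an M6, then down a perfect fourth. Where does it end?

A major sixth down from E3 is G2.
G2 down a perfect fourth → D2 (5 semitones).

D2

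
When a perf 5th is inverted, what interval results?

Interval numbers invert to sum to nine: 5 + 4 = 9, so a fifth inverts to a fourth.
The quality also flips — perfect stays perfect — giving a perfect fourth.

perfect fourth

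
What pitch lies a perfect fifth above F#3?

C#4

The fifth takes the letter from F up to C.
Moving 7 semitones up from F#3 (the size of a perfect fifth) reaches C#4.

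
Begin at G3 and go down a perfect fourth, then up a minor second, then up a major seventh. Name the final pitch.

D4

A perfect fourth down from G3 is D3.
D3 up a minor second → Eb3 (1 semitone).
Eb3 up a major seventh → D4 (11 semitones).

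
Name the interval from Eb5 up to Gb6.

E to G spans three letter names (E-F-G), plus an octave — that makes it a tenth of some quality.
Eb5 to Gb6 is 15 semitones, a half step short of the major tenth (16), so this is minor.
(Equivalently, a compound minor third: a minor third plus an octave.)

minor tenth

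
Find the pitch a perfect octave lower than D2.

D1

The letter stays D (same as the start), shifted an octave down.
A perfect octave is 12 semitones; 12 semitones down from D2 gives D1.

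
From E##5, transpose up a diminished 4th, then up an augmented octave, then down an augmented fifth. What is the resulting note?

D#6

A diminished fourth up from E##5 is A#5.
A#5 up an augmented octave → A##6 (13 semitones).
A##6 down an augmented fifth → D#6 (8 semitones).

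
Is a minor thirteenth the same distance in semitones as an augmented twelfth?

Yes

A minor thirteenth = 20 semitones = an augmented twelfth; enharmonically equal.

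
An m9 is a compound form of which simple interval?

minor second

Take out an octave (7 from the number): 9 − 7 = 2.
Quality carries through unchanged, so the simple form is a minor second.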